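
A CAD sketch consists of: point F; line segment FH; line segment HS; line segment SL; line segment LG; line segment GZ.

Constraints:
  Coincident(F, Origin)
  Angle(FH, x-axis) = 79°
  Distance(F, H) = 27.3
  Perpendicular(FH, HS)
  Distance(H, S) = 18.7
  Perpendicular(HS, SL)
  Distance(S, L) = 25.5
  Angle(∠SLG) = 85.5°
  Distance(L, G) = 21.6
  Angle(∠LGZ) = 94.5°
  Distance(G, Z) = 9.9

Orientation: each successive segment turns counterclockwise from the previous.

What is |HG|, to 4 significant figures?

23.97

HS is perpendicular to SL, so SL runs at -101.0°; with |SL| = 25.5, L = (-18.01, 5.335). ∠SLG = 85.5° gives LG at -6.500° from the x-axis; with |LG| = 21.6, G = (3.448, 2.890). Then |HG| = |G − H| = 23.97.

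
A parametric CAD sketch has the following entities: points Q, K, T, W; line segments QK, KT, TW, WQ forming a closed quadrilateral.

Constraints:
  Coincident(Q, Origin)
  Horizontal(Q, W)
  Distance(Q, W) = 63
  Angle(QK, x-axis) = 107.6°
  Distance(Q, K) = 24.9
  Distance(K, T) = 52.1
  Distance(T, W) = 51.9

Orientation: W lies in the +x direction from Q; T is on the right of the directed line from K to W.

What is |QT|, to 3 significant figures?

27.9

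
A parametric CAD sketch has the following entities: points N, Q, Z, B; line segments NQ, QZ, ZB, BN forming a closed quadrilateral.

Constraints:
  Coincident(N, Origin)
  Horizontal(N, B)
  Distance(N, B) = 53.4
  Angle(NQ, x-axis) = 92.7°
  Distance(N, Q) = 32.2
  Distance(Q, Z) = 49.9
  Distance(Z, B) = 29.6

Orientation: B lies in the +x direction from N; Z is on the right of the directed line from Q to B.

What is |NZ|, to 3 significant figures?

27.3

Checks: |QZ| = 49.90 ✓; |ZB| = 29.60 ✓.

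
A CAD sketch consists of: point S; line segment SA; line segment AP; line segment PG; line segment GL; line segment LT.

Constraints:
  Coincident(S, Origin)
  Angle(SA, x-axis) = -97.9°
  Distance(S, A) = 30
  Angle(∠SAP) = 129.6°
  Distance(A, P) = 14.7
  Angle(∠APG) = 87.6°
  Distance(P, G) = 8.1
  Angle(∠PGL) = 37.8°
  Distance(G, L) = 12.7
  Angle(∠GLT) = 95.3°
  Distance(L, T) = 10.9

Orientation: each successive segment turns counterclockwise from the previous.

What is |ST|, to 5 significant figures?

47.305

S is at the origin; SA runs at -97.9° with length 30.0, so A = (-4.1233, -29.715). ∠SAP = 129.6° gives AP at -47.500° from the x-axis; with |AP| = 14.7, P = (5.8078, -40.553). ∠APG = 87.6° gives PG at 44.900° from the x-axis; with |PG| = 8.1, G = (11.545, -34.836). ∠PGL = 37.8° gives GL at -172.90° from the x-axis; with |GL| = 12.7, L = (-1.0572, -36.405). ∠GLT = 95.3° gives LT at -88.200° from the x-axis; with |LT| = 10.9, T = (-0.71485, -47.300). Then |ST| = |T − S| = 47.305.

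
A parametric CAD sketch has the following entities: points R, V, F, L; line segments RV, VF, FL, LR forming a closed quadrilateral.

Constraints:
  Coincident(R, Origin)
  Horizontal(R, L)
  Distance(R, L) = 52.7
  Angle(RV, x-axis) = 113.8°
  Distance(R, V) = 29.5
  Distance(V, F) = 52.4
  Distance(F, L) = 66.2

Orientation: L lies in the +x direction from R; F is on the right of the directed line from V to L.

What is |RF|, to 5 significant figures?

26.679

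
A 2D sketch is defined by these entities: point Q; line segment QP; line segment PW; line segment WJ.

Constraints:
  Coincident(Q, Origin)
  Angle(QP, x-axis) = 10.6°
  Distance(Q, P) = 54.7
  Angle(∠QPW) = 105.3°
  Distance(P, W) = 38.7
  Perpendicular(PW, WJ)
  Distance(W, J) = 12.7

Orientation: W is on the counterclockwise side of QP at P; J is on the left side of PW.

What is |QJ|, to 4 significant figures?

66.54

∠QPW = 105.3°, so PW runs at 10.6° + (180° − 105.3°) = 85.30° from the x-axis; with |PW| = 38.7, W = P + 38.7·(cos 85.30°, sin 85.30°) = (56.94, 48.63). PW ⟂ WJ; with |WJ| = 12.7 on the left of PW, J = W + 12.7·(-0.9966, 0.08194) = (44.28, 49.67). Then |QJ| = |J − Q| = 66.54.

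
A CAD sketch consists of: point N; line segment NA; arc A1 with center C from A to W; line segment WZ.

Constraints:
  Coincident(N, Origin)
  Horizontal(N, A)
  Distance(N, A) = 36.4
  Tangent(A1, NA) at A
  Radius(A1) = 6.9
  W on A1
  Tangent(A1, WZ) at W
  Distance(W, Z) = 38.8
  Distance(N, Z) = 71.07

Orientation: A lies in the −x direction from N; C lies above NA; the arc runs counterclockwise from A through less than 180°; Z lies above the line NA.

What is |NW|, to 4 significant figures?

33.77

Checks: |CW| = 6.900 ✓; ∠(CW, WZ) = 90.00° ✓; |WZ| = 38.80 ✓; |NZ| = 71.07 ✓.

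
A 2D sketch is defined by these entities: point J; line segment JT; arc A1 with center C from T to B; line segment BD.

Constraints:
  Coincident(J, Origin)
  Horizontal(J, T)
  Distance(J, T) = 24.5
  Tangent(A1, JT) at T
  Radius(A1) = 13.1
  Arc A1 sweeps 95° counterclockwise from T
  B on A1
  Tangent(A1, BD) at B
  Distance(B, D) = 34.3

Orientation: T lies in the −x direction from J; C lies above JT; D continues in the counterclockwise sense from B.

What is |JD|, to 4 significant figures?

50.52

On A1, T sits at bearing -90° from C; a 95° counterclockwise sweep puts B at bearing 5°, so B = C + 13.1·(cos 5°, sin 5°) = (-11.45, 14.24). A1 meets BD tangentially, so CB is at right angles to BD, so BD runs along (−sin 5°, cos 5°); with |BD| = 34.3, D = (-14.44, 48.41). Then |JD| = |D − J| = 50.52.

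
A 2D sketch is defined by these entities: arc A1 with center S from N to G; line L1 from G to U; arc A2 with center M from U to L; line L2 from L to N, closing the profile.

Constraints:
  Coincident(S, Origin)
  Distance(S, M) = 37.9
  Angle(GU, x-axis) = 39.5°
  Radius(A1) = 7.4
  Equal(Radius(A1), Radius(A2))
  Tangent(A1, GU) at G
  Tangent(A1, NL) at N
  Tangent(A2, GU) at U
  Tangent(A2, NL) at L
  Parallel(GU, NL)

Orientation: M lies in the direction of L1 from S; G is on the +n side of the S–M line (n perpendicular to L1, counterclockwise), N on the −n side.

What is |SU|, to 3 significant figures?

38.6

The slot axis is L1's direction at 39.5°, so u = (cos 39.5°, sin 39.5°) = (0.772, 0.636) and n = (−sin 39.5°, cos 39.5°) = (-0.636, 0.772). S is at the origin and M lies 37.9 along u from S, so M = 37.9·u = (29.2, 24.1). Tangency of A1 to both parallel lines with radius 7.4 puts G and N at S ± 7.4·n: G = (-4.71, 5.71), N = (4.71, -5.71). Equal radii place U and L the same way about M: U = M + 7.4·n = (24.5, 29.8), L = M − 7.4·n = (34.0, 18.4). Then |SU| = |U − S| = 38.6.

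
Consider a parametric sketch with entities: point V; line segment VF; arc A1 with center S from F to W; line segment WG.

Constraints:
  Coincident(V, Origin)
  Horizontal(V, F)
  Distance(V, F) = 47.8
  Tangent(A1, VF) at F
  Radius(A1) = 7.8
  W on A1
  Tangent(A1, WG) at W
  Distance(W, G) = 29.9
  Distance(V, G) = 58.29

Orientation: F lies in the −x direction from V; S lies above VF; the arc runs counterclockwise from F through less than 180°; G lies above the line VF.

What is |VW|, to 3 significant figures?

41.0

V is at the origin; VF is horizontal with |VF| = 47.8 and F on the −x side, so F = (-47.8, 0.00). The tangent condition forces SF to be normal to VF, so S = F + (0, 7.8) = (-47.8, 7.80). Since SW ⟂ WG (tangency), |SG| = √(7.8² + 29.9²) = 30.9 regardless of where W sits on A1. So G lies on both circle(V, 58.29) and circle(S, 30.9); the above-VF intersection is G = (-43.8, 38.4). W is the foot of the tangent from G: W = (-40.1, 8.78).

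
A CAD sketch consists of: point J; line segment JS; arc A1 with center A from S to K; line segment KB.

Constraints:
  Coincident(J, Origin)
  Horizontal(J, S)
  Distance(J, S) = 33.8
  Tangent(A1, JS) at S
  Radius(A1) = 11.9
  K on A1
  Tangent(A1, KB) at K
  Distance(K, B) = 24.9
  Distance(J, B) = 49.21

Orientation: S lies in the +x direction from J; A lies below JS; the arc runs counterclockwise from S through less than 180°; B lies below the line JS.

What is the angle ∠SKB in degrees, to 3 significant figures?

126°

J is at the origin; JS is horizontal with |JS| = 33.8 and S on the +x side, so S = (33.8, 0.00). A1 meets JS tangentially, so AS is at right angles to JS, so A = S + (0, -11.9) = (33.8, -11.9). Since AK ⟂ KB (tangency), |AB| = √(11.9² + 24.9²) = 27.6 regardless of where K sits on A1. So B lies on both circle(J, 49.21) and circle(A, 27.6); the below-JS intersection is B = (29.8, -39.2). K is the foot of the tangent from B: K = (22.4, -15.4).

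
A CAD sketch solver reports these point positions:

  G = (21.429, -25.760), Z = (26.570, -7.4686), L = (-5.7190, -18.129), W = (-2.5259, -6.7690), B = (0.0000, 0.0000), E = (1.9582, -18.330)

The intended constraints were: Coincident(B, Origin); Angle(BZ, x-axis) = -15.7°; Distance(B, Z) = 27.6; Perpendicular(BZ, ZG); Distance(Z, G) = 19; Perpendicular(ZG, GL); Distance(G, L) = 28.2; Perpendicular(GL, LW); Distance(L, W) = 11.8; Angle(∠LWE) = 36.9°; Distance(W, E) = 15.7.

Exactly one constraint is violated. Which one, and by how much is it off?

Distance(W, E) = 15.7 — off by 3.30.

B = (0.00, 0.00) ✓; BZ at -15.70° ✓; |BZ| = 27.60 ✓; ∠(BZ, ZG) = 90.00° ✓; |ZG| = 19.00 ✓; ∠(ZG, GL) = 90.00° ✓; |GL| = 28.20 ✓; ∠(GL, LW) = 90.00° ✓; |LW| = 11.80 ✓; ∠LWE = 36.90° ✓; |WE| = 12.40 ✗.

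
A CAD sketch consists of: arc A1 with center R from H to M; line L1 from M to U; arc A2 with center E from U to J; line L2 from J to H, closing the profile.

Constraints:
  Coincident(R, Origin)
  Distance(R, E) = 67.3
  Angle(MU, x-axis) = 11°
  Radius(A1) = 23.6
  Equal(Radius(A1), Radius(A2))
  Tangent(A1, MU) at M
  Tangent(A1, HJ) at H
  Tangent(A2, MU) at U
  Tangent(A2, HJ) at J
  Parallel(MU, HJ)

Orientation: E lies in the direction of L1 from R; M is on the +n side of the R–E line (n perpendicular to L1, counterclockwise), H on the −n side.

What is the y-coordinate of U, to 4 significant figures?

36.01

The slot axis is L1's direction at 11.0°, so u = (cos 11.0°, sin 11.0°) = (0.9816, 0.1908) and n = (−sin 11.0°, cos 11.0°) = (-0.1908, 0.9816). R is at the origin and E lies 67.3 along u from R, so E = 67.3·u = (66.06, 12.84). Tangency of A1 to both parallel lines with radius 23.6 puts M and H at R ± 23.6·n: M = (-4.503, 23.17), H = (4.503, -23.17). Equal radii place U and J the same way about E: U = E + 23.6·n = (61.56, 36.01), J = E − 23.6·n = (70.57, -10.32). So U.y = 36.01.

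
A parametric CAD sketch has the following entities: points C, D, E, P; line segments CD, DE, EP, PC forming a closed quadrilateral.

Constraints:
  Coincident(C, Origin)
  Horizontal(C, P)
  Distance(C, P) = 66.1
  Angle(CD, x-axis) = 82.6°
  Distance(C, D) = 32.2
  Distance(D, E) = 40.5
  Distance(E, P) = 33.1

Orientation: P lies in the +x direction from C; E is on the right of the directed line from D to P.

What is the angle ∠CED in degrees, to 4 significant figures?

50.54°

Checks: |DE| = 40.50 ✓; |EP| = 33.10 ✓.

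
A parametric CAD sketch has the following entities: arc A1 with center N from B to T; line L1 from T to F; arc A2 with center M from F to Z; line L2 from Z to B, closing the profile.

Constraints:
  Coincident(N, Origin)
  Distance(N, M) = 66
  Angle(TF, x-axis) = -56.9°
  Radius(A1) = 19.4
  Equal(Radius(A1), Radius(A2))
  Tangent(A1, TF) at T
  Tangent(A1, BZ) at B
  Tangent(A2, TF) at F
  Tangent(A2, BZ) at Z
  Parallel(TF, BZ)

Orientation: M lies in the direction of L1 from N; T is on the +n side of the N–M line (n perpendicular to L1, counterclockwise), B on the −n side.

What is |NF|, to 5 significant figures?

68.792

The slot axis is L1's direction at -56.9°, so u = (cos -56.9°, sin -56.9°) = (0.54610, -0.83772) and n = (−sin -56.9°, cos -56.9°) = (0.83772, 0.54610). N is at the origin and M lies 66.0 along u from N, so M = 66.0·u = (36.043, -55.289). Tangency of A1 to both parallel lines with radius 19.4 puts T and B at N ± 19.4·n: T = (16.252, 10.594), B = (-16.252, -10.594). Equal radii place F and Z the same way about M: F = M + 19.4·n = (52.294, -44.695), Z = M − 19.4·n = (19.791, -65.884). Then |NF| = |F − N| = 68.792.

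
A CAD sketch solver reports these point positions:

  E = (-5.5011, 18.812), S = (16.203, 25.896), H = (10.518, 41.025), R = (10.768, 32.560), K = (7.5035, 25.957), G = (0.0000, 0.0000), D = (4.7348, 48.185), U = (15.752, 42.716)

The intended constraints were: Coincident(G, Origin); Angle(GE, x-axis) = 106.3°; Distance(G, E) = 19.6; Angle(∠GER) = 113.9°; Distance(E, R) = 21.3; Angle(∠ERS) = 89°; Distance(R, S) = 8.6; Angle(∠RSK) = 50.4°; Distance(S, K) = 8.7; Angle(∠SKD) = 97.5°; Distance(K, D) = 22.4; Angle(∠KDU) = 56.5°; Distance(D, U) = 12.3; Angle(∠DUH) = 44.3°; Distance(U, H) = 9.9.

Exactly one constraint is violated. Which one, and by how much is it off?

Distance(U, H) = 9.9 — off by 4.40.

G = (0.00, 0.00) ✓; GE at 106.3° ✓; |GE| = 19.60 ✓; ∠GER = 113.9° ✓; |ER| = 21.30 ✓; ∠ERS = 89.00° ✓; |RS| = 8.599 ✓; ∠RSK = 50.40° ✓; |SK| = 8.700 ✓; ∠SKD = 97.50° ✓; |KD| = 22.40 ✓; ∠KDU = 56.50° ✓; |DU| = 12.30 ✓; ∠DUH = 44.30° ✓; |UH| = 5.500 ✗.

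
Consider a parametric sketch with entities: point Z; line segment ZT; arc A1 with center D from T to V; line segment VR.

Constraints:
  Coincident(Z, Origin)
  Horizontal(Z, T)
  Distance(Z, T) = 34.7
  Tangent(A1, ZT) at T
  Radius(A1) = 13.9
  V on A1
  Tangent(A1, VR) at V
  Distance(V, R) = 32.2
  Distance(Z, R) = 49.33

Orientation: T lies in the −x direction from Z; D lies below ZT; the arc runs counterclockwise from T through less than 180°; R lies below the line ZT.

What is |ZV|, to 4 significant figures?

50.12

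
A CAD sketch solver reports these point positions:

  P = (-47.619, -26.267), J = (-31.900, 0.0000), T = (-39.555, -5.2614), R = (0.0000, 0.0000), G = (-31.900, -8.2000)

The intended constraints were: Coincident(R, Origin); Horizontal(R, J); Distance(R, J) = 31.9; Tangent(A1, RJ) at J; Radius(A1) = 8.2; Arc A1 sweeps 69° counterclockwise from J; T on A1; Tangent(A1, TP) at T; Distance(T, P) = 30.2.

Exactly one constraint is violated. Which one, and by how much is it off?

Distance(T, P) = 30.2 — off by 7.70.

R = (0.00, 0.00) ✓; R.y = 0.00, J.y = 0.00 ✓; |RJ| = 31.90 ✓; ∠(GJ, JR) = 90.00° ✓; |GJ| = 8.200 ✓; bearing(G→T) − bearing(G→J) = 69.00° ✓; |GT| = 8.200 ✓; ∠(GT, TP) = 90.00° ✓; |TP| = 22.50 ✗.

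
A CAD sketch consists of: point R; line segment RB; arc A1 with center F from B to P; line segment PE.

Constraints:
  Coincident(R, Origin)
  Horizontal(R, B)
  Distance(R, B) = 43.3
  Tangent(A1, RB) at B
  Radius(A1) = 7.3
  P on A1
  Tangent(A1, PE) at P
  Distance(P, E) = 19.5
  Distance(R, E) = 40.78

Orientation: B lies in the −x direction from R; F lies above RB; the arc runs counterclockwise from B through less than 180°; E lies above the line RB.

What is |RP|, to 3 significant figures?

36.6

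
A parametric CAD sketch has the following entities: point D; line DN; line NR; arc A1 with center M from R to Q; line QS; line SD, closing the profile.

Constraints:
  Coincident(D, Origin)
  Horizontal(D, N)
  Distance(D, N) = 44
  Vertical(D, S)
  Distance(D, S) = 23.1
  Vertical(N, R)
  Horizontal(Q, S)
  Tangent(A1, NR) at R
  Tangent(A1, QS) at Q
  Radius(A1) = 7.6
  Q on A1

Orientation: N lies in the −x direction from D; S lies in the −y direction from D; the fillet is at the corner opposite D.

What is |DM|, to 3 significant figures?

39.6

D is at the origin; DN is horizontal with |DN| = 44.0 and N on the −x side, so N = (-44.0, 0.00). DS is vertical with |DS| = 23.1 and S on the −y side, so S = (0.00, -23.1). The virtual corner opposite D is at (-44.0, -23.1). Since A1 is tangent to NR there, MR ⟂ NR and since A1 is tangent to QS there, MQ ⟂ QS, with radius 7.6, so the center M sits 7.6 in from both sides at M = (-36.4, -15.5). Then |DM| = |M − D| = 39.6.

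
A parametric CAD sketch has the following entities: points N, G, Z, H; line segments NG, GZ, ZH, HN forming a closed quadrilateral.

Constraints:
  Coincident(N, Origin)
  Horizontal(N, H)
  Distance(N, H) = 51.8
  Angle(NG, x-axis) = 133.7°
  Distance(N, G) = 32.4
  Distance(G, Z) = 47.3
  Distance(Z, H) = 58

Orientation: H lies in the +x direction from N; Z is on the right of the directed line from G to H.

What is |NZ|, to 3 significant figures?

19.8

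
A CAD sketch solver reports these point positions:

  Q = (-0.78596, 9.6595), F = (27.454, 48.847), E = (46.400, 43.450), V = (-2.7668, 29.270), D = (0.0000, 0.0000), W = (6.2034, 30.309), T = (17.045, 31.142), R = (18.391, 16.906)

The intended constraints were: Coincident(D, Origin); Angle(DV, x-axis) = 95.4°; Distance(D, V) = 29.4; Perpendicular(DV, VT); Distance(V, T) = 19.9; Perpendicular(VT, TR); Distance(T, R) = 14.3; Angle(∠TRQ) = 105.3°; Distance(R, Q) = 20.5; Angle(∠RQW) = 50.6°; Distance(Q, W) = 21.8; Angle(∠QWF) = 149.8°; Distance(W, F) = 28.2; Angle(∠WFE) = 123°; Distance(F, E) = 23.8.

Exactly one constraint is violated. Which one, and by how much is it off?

Distance(F, E) = 23.8 — off by 4.10.

D = (0.00, 0.00) ✓; DV at 95.40° ✓; |DV| = 29.40 ✓; ∠(DV, VT) = 90.00° ✓; |VT| = 19.90 ✓; ∠(VT, TR) = 90.00° ✓; |TR| = 14.30 ✓; ∠TRQ = 105.3° ✓; |RQ| = 20.50 ✓; ∠RQW = 50.60° ✓; |QW| = 21.80 ✓; ∠QWF = 149.8° ✓; |WF| = 28.20 ✓; ∠WFE = 123.0° ✓; |FE| = 19.70 ✗.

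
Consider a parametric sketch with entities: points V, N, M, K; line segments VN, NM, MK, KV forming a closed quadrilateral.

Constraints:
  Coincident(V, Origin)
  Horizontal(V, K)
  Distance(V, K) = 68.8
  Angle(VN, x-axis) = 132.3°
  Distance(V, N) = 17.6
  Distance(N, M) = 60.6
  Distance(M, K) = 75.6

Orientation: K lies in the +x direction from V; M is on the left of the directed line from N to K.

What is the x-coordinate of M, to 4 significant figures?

24.67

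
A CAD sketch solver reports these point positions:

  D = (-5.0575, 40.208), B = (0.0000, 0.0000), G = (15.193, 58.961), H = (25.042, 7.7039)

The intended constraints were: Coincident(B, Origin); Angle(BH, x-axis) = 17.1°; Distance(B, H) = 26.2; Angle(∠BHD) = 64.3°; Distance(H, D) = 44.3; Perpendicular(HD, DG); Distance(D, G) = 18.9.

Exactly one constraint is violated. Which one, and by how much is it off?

Distance(D, G) = 18.9 — off by 8.70.

B = (0.00, 0.00) ✓; BH at 17.10° ✓; |BH| = 26.20 ✓; ∠BHD = 64.30° ✓; |HD| = 44.30 ✓; ∠(HD, DG) = 90.00° ✓; |DG| = 27.60 ✗.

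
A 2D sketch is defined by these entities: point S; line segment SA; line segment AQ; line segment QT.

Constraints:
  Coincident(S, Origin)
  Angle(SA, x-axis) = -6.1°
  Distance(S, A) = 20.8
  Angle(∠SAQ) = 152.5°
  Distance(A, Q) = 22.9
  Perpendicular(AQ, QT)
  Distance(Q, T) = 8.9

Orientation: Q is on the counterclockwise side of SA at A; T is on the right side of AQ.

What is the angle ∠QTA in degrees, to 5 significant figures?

68.762°

∠SAQ = 152.5°, so AQ runs at -6.1° + (180° − 152.5°) = 21.400° from the x-axis; with |AQ| = 22.9, Q = A + 22.9·(cos 21.400°, sin 21.400°) = (42.003, 6.1454). AQ ⟂ QT; with |QT| = 8.9 on the right of AQ, T = Q + 8.9·(0.36488, -0.93106) = (45.251, -2.1410). Then cos ∠QTA = TQ·TA / (|TQ||TA|), giving 68.762°.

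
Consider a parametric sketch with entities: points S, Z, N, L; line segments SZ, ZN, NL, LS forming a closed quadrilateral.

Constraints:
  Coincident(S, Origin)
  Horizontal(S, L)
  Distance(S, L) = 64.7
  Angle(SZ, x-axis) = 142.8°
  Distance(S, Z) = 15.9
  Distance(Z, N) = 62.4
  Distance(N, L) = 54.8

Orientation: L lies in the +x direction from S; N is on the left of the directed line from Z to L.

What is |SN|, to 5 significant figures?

60.100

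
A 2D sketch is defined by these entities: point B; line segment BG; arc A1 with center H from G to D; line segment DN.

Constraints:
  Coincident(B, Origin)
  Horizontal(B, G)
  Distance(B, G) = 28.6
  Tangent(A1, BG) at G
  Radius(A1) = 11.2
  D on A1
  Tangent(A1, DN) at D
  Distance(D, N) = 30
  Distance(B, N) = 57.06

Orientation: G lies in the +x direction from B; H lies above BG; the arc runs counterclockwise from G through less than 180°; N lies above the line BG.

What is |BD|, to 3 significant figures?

41.4

B is at the origin; BG is horizontal with |BG| = 28.6 and G on the +x side, so G = (28.6, 0.00). Since A1 is tangent to BG there, HG ⟂ BG, so H = G + (0, 11.2) = (28.6, 11.2). Since HD ⟂ DN (tangency), |HN| = √(11.2² + 30.0²) = 32.0 regardless of where D sits on A1. So N lies on both circle(B, 57.06) and circle(H, 32.0); the above-BG intersection is N = (39.3, 41.4). D is the foot of the tangent from N: D = (39.8, 11.4).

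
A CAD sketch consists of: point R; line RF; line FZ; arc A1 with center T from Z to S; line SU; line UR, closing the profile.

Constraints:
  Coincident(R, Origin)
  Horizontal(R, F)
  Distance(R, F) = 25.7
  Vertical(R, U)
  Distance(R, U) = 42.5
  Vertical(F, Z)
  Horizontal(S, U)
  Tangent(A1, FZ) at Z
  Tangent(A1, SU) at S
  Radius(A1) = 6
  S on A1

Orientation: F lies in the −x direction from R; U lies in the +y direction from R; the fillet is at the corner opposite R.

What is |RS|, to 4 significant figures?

46.84

R is at the origin; R and F share the same y with |RF| = 25.7 and F on the −x side, so F = (-25.70, 0.000). R and U share the same x with |RU| = 42.5 and U on the +y side, so U = (0.000, 42.50). The virtual corner opposite R is at (-25.70, 42.50). The tangent condition forces TZ to be normal to FZ and tangency of A1 to SU means the radius TS is perpendicular to SU, with radius 6.0, so the center T sits 6.0 in from both sides at T = (-19.70, 36.50). That places the tangent points at Z = (-25.70, 36.50) on FZ and S = (-19.70, 42.50) on SU. Then |RS| = |S − R| = 46.84.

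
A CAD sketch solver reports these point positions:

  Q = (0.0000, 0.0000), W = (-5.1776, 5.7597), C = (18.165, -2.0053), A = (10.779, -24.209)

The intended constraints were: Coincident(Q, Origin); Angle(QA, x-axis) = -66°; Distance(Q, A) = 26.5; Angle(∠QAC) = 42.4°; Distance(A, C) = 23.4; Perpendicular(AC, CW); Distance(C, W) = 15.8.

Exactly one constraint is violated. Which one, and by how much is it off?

Distance(C, W) = 15.8 — off by 8.80.

Q = (0.00, 0.00) ✓; QA at -66.00° ✓; |QA| = 26.50 ✓; ∠QAC = 42.40° ✓; |AC| = 23.40 ✓; ∠(AC, CW) = 90.00° ✓; |CW| = 24.60 ✗.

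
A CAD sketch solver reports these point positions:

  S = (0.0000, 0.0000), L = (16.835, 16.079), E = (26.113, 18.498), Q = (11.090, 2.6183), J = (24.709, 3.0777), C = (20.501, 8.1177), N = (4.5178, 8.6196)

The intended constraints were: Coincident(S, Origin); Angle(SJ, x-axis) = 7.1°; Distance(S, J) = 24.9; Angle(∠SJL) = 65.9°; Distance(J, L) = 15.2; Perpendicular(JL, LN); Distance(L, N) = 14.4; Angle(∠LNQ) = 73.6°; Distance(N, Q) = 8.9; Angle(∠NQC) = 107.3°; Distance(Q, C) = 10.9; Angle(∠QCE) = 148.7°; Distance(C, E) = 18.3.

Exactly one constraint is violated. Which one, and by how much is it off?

Distance(C, E) = 18.3 — off by 6.50.

S = (0.00, 0.00) ✓; SJ at 7.100° ✓; |SJ| = 24.90 ✓; ∠SJL = 65.90° ✓; |JL| = 15.20 ✓; ∠(JL, LN) = 90.00° ✓; |LN| = 14.40 ✓; ∠LNQ = 73.60° ✓; |NQ| = 8.900 ✓; ∠NQC = 107.3° ✓; |QC| = 10.90 ✓; ∠QCE = 148.7° ✓; |CE| = 11.80 ✗.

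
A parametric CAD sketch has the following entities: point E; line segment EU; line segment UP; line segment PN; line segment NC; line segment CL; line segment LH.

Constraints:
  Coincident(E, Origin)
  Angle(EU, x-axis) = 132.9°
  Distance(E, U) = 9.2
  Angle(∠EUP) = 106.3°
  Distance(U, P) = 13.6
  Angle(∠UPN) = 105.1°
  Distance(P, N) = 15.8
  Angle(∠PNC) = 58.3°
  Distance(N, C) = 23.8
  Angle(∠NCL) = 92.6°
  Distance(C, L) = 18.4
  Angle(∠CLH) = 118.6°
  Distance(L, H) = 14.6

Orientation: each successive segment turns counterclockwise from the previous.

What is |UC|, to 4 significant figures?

9.870

∠UPN = 105.1° gives PN at -78.50° from the x-axis; with |PN| = 15.8, N = (-15.27, -14.83). ∠PNC = 58.3° gives NC at 43.20° from the x-axis; with |NC| = 23.8, C = (2.076, 1.459). Then |UC| = |C − U| = 9.870.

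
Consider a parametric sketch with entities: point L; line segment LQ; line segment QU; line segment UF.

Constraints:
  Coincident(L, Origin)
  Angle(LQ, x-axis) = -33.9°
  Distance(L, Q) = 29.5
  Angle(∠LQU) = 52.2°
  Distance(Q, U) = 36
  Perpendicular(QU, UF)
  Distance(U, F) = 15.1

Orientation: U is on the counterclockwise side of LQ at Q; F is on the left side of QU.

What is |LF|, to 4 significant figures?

19.71

L is at the origin; LQ runs at -33.9° with length 29.5, so Q = 29.5·(cos -33.9°, sin -33.9°) = (24.49, -16.45). ∠LQU = 52.2°, so QU runs at -33.9° + (180° − 52.2°) = 93.90° from the x-axis; with |QU| = 36.0, U = Q + 36.0·(cos 93.90°, sin 93.90°) = (22.04, 19.46). QU is perpendicular to UF; with |UF| = 15.1 on the left of QU, F = U + 15.1·(-0.9977, -0.06802) = (6.972, 18.44). Then |LF| = |F − L| = 19.71.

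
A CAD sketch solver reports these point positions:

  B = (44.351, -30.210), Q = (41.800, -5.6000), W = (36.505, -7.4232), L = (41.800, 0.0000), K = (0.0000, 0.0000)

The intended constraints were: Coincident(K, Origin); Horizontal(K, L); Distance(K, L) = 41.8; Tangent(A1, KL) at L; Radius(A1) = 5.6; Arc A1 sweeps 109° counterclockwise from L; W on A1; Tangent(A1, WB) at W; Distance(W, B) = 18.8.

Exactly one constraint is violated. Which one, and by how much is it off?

Distance(W, B) = 18.8 — off by 5.30.

K = (0.00, 0.00) ✓; K.y = 0.00, L.y = 0.00 ✓; |KL| = 41.80 ✓; ∠(QL, LK) = 90.00° ✓; |QL| = 5.600 ✓; bearing(Q→W) − bearing(Q→L) = 109.0° ✓; |QW| = 5.600 ✓; ∠(QW, WB) = 90.00° ✓; |WB| = 24.10 ✗.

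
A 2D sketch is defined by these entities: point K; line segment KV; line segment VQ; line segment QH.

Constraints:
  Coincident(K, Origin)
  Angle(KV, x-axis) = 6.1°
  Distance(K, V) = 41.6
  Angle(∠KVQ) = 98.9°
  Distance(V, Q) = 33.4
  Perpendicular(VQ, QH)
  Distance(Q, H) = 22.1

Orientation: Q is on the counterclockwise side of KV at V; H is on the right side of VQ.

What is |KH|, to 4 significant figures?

74.71

K is at the origin; KV runs at 6.1° with length 41.6, so V = 41.6·(cos 6.1°, sin 6.1°) = (41.36, 4.421). ∠KVQ = 98.9°, so VQ runs at 6.1° + (180° − 98.9°) = 87.20° from the x-axis; with |VQ| = 33.4, Q = V + 33.4·(cos 87.20°, sin 87.20°) = (43.00, 37.78). VQ is perpendicular to QH; with |QH| = 22.1 on the right of VQ, H = Q + 22.1·(0.9988, -0.04885) = (65.07, 36.70). Then |KH| = |H − K| = 74.71.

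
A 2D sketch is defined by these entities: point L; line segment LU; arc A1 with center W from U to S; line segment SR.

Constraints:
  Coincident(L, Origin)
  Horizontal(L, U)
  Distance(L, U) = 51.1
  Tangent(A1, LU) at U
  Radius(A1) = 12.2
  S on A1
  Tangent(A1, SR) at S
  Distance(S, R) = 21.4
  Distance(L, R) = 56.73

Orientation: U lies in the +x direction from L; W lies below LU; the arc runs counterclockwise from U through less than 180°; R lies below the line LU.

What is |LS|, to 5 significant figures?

41.960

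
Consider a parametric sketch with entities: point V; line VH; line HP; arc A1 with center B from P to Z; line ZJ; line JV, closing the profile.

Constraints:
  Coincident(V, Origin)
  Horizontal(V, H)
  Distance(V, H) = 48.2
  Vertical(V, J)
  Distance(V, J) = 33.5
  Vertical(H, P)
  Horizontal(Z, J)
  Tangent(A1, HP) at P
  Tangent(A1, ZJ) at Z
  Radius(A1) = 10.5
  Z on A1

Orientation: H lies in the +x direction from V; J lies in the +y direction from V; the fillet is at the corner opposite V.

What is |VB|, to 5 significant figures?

44.162

V is at the origin; VH is horizontal with |VH| = 48.2 and H on the +x side, so H = (48.200, 0.0000). V and J share the same x with |VJ| = 33.5 and J on the +y side, so J = (0.0000, 33.500). The virtual corner opposite V is at (48.200, 33.500). Tangency of A1 to HP means the radius BP is perpendicular to HP and the tangent condition forces BZ to be normal to ZJ, with radius 10.5, so the center B sits 10.5 in from both sides at B = (37.700, 23.000). Then |VB| = |B − V| = 44.162.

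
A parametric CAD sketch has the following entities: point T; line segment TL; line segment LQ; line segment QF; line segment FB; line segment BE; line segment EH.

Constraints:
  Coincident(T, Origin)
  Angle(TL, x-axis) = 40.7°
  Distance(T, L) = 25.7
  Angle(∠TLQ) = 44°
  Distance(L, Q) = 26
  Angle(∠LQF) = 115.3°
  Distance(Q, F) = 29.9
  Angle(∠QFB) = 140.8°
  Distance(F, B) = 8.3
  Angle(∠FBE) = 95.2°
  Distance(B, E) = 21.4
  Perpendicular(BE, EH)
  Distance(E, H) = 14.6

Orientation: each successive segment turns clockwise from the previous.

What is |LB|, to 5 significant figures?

50.836

T is at the origin; TL runs at 40.7° with length 25.7, so L = (19.484, 16.759). ∠TLQ = 44.0° gives LQ at -95.300° from the x-axis; with |LQ| = 26.0, Q = (17.082, -9.1299). ∠LQF = 115.3° gives QF at -160.00° from the x-axis; with |QF| = 29.9, F = (-11.014, -19.356). ∠QFB = 140.8° gives FB at 160.80° from the x-axis; with |FB| = 8.3, B = (-18.853, -16.627). Then |LB| = |B − L| = 50.836.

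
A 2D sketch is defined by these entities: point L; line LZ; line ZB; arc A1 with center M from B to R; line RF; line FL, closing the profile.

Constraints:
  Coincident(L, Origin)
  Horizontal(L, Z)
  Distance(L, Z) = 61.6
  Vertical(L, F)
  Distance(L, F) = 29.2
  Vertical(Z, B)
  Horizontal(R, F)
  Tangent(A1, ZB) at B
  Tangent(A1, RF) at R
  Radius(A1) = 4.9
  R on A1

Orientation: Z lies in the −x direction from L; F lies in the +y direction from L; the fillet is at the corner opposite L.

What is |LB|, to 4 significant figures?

66.22

L is at the origin; LZ is horizontal with |LZ| = 61.6 and Z on the −x side, so Z = (-61.60, 0.000). LF is vertical with |LF| = 29.2 and F on the +y side, so F = (0.000, 29.20). The virtual corner opposite L is at (-61.60, 29.20). Tangency of A1 to ZB means the radius MB is perpendicular to ZB and tangency of A1 to RF means the radius MR is perpendicular to RF, with radius 4.9, so the center M sits 4.9 in from both sides at M = (-56.70, 24.30). That places the tangent points at B = (-61.60, 24.30) on ZB and R = (-56.70, 29.20) on RF. Then |LB| = |B − L| = 66.22.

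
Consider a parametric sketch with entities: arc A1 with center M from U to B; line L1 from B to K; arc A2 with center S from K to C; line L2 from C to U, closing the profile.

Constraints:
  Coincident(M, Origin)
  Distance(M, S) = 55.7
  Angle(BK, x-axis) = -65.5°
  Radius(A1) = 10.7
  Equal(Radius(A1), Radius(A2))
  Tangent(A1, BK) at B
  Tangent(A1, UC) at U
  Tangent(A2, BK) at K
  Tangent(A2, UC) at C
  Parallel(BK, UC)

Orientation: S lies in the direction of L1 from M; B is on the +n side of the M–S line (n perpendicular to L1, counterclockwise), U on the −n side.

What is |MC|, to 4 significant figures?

56.72

Tangency of A1 to both parallel lines with radius 10.7 puts B and U at M ± 10.7·n: B = (9.737, 4.437), U = (-9.737, -4.437). Equal radii place K and C the same way about S: K = S + 10.7·n = (32.83, -46.25), C = S − 10.7·n = (13.36, -55.12). Then |MC| = |C − M| = 56.72.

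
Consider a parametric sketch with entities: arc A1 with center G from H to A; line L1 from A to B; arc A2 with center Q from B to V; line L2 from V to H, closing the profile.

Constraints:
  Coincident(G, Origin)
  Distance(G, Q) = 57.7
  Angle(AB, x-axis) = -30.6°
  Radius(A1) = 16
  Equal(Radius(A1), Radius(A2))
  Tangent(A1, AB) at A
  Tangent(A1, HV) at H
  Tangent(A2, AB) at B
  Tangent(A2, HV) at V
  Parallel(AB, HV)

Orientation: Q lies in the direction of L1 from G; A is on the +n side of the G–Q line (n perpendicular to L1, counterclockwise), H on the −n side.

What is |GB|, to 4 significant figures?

59.88

Tangency of A1 to both parallel lines with radius 16.0 puts A and H at G ± 16.0·n: A = (8.145, 13.77), H = (-8.145, -13.77). Equal radii place B and V the same way about Q: B = Q + 16.0·n = (57.81, -15.60), V = Q − 16.0·n = (41.52, -43.14). Then |GB| = |B − G| = 59.88.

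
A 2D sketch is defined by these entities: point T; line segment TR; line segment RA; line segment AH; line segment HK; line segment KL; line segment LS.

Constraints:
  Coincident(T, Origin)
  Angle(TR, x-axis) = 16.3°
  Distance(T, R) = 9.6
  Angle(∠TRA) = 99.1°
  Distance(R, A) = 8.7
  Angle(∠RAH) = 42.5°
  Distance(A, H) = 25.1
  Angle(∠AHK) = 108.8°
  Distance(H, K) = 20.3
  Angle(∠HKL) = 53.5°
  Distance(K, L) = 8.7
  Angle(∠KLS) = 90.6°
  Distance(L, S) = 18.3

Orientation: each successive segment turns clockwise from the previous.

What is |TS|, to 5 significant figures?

14.820

T is at the origin; TR runs at 16.3° with length 9.6, so R = (9.2141, 2.6944). ∠TRA = 99.1° gives RA at -64.600° from the x-axis; with |RA| = 8.7, A = (12.946, -5.1646). ∠RAH = 42.5° gives AH at 157.90° from the x-axis; with |AH| = 25.1, H = (-10.310, 4.2786). ∠AHK = 108.8° gives HK at 86.700° from the x-axis; with |HK| = 20.3, K = (-9.1415, 24.545). ∠HKL = 53.5° gives KL at -39.800° from the x-axis; with |KL| = 8.7, L = (-2.4574, 18.976). ∠KLS = 90.6° gives LS at -129.20° from the x-axis; with |LS| = 18.3, S = (-14.024, 4.7945). Then |TS| = |S − T| = 14.820.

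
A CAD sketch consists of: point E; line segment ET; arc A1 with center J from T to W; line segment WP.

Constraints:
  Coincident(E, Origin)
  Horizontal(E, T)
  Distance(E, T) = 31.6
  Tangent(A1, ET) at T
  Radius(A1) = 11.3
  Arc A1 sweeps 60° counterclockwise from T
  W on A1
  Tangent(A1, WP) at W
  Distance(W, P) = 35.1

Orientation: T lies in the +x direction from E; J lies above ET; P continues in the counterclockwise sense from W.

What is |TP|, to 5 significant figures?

45.240

E is at the origin; E and T share the same y with |ET| = 31.6 and T on the +x side, so T = (31.600, 0.0000). A1 meets ET tangentially, so JT is at right angles to ET, so J = T + (0, 11.3) = (31.600, 11.300). On A1, T sits at bearing -90° from J; a 60° counterclockwise sweep puts W at bearing -30°, so W = J + 11.3·(cos -30°, sin -30°) = (41.386, 5.6500). The tangent condition forces JW to be normal to WP, so WP runs along (−sin -30°, cos -30°); with |WP| = 35.1, P = (58.936, 36.047). Then |TP| = |P − T| = 45.240.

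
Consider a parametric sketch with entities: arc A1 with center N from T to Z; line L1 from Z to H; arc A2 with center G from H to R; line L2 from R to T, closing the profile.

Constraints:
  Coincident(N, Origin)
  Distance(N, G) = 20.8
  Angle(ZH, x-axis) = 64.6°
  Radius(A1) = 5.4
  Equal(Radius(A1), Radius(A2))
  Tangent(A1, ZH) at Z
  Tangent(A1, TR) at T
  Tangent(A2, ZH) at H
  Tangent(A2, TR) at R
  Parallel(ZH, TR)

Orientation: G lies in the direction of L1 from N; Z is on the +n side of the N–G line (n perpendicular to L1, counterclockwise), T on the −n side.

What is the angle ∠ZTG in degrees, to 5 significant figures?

75.446°

The slot axis is L1's direction at 64.6°, so u = (cos 64.6°, sin 64.6°) = (0.42894, 0.90334) and n = (−sin 64.6°, cos 64.6°) = (-0.90334, 0.42894). N is at the origin and G lies 20.8 along u from N, so G = 20.8·u = (8.9219, 18.789). Tangency of A1 to both parallel lines with radius 5.4 puts Z and T at N ± 5.4·n: Z = (-4.8780, 2.3162), T = (4.8780, -2.3162). Then cos ∠ZTG = TZ·TG / (|TZ||TG|), giving 75.446°.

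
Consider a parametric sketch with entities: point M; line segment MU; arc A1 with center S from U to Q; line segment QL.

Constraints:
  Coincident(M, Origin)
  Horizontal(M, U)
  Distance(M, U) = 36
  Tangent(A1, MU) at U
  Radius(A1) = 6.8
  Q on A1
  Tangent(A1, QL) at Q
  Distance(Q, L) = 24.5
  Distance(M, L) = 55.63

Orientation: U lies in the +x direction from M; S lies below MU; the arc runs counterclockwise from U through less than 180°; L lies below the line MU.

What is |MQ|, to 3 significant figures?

32.9

Checks: |SQ| = 6.800 ✓; ∠(SQ, QL) = 90.00° ✓; |QL| = 24.50 ✓; |ML| = 55.63 ✓.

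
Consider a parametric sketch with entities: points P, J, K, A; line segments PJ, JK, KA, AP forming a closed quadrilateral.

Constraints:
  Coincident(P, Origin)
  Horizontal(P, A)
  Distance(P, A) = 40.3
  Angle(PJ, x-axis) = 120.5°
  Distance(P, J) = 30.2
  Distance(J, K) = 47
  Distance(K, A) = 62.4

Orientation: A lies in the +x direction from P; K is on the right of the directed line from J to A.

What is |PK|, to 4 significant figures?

27.89

P is at the origin; PA is horizontal with |PA| = 40.3 and A in +x, so A = (40.3, 0). PJ runs at 120.5° with |PJ| = 30.2, so J = (-15.33, 26.02). K is determined by |JK| = 47.0 and |KA| = 62.4 together: it lies at the intersection of circle(J, 47.0) and circle(A, 62.4). With |JA| = 61.41, the foot of the radical line on JA is 16.99 from J and the perpendicular offset is √(47.0² − 16.99²) = 43.82. Taking the right-of-JA solution: K = (-18.51, -20.87).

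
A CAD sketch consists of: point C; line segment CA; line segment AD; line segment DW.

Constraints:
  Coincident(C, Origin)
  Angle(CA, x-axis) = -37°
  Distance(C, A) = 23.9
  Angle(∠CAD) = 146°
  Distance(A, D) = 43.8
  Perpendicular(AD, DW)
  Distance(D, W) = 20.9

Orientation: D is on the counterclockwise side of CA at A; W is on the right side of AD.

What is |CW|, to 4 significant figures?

72.26

C is at the origin; CA runs at -37.0° with length 23.9, so A = 23.9·(cos -37.0°, sin -37.0°) = (19.09, -14.38). ∠CAD = 146.0°, so AD runs at -37.0° + (180° − 146.0°) = -3.000° from the x-axis; with |AD| = 43.8, D = A + 43.8·(cos -3.000°, sin -3.000°) = (62.83, -16.68). AD ⟂ DW; with |DW| = 20.9 on the right of AD, W = D + 20.9·(-0.05234, -0.9986) = (61.73, -37.55). Then |CW| = |W − C| = 72.26.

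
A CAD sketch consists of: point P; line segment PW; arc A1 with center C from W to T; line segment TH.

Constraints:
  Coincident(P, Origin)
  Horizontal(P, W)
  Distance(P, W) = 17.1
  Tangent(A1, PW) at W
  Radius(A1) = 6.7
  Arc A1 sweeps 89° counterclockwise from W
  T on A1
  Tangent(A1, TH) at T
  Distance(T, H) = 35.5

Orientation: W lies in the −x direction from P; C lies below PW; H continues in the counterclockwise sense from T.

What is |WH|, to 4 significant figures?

42.71

P is at the origin; PW is horizontal with |PW| = 17.1 and W on the −x side, so W = (-17.10, 0.000). Tangency of A1 to PW means the radius CW is perpendicular to PW, so C = W + (0, -6.7) = (-17.10, -6.700). On A1, W sits at bearing 90° from C; an 89° counterclockwise sweep puts T at bearing 179°, so T = C + 6.7·(cos 179°, sin 179°) = (-23.80, -6.583). A1 meets TH tangentially, so CT is at right angles to TH, so TH runs along (−sin 179°, cos 179°); with |TH| = 35.5, H = (-24.42, -42.08). Then |WH| = |H − W| = 42.71.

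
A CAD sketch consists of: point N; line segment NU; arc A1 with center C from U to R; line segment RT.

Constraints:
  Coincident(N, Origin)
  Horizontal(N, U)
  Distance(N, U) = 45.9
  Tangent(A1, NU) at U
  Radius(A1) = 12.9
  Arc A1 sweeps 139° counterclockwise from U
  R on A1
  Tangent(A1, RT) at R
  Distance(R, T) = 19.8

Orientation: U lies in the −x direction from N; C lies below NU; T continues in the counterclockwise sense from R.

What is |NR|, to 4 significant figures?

58.89

N is at the origin; N and U share the same y with |NU| = 45.9 and U on the −x side, so U = (-45.90, 0.000). Tangency of A1 to NU means the radius CU is perpendicular to NU, so C = U + (0, -12.9) = (-45.90, -12.90). On A1, U sits at bearing 90° from C; a 139° counterclockwise sweep puts R at bearing 229°, so R = C + 12.9·(cos 229°, sin 229°) = (-54.36, -22.64). Then |NR| = |R − N| = 58.89.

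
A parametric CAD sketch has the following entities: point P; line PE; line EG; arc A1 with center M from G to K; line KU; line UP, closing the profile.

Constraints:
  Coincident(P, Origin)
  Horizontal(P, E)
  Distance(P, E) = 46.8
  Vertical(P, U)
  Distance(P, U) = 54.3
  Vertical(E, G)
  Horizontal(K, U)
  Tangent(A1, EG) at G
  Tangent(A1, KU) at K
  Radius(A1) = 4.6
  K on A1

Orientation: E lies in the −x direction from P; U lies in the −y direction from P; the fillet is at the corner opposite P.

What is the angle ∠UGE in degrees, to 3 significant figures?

95.6°

P is at the origin; P and E share the same y with |PE| = 46.8 and E on the −x side, so E = (-46.8, 0.00). PU is vertical with |PU| = 54.3 and U on the −y side, so U = (0.00, -54.3). The virtual corner opposite P is at (-46.8, -54.3). A1 meets EG tangentially, so MG is at right angles to EG and the tangent condition forces MK to be normal to KU, with radius 4.6, so the center M sits 4.6 in from both sides at M = (-42.2, -49.7). That places the tangent points at G = (-46.8, -49.7) on EG and K = (-42.2, -54.3) on KU. Then cos ∠UGE = GU·GE / (|GU||GE|), giving 95.6°.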